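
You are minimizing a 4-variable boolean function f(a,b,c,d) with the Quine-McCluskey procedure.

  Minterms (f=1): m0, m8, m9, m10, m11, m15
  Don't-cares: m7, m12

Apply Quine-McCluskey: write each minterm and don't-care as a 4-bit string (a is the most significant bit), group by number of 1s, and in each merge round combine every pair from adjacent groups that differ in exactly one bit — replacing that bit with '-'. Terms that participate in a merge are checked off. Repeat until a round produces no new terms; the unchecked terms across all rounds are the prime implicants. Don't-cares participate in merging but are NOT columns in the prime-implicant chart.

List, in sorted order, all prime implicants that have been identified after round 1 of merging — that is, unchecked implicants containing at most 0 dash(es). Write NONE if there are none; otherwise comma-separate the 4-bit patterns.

[col 0] 0000*, 0111*, 1000*, 1001*, 1010*, 1011*, 1100*, 1111*
[col 1] -000, -111, 1-00, 1-11, 10-0*, 10-1*, 100-*, 101-*
[col 2] 10--
Prime implicants: -000, -111, 1-00, 1-11, 10--

NONE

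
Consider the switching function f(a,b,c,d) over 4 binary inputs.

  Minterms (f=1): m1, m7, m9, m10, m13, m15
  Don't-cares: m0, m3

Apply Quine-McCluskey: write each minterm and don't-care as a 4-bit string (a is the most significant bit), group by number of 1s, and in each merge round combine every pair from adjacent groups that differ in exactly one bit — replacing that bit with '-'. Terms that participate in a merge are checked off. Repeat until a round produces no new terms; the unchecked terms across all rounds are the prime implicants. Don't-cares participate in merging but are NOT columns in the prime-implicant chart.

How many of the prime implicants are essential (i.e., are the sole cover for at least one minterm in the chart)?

1

Round 0: 0000✓ 0001✓ 0011✓ 0111✓ 1001✓ 1010 1101✓ 1111✓
Round 1: -001 -111 0-11 00-1 000- 1-01 11-1
PIs = {-001, -111, 0-11, 00-1, 000-, 1-01, 1010, 11-1}
Coverage chart:
  m1: -001,00-1,000-
  m7: -111,0-11
  m9: -001,1-01
  m10: 1010 ←essential
  m13: 1-01,11-1
  m15: -111,11-1
Essential: 1010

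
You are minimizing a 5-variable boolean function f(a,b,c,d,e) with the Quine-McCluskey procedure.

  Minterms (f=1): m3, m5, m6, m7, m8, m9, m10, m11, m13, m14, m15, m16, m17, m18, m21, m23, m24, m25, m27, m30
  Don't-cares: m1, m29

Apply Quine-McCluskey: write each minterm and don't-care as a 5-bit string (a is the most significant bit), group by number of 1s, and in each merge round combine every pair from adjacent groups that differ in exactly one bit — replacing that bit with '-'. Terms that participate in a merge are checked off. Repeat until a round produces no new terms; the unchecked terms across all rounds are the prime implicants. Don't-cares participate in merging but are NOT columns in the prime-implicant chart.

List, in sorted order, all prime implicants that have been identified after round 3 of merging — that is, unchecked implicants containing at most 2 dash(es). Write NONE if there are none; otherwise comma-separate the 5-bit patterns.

Round 0: 00001✓ 00011✓ 00101✓ 00110✓ 00111✓ 01000✓ 01001✓ 01010✓ 01011✓ 01101✓ 01110✓ 01111✓ 10000✓ 10001✓ 10010✓ 10101✓ 10111✓ 11000✓ 11001✓ 11011✓ 11101✓ 11110✓
Round 1: -0001✓ -0101✓ -0111✓ -1000✓ -1001✓ -1011✓ -1101✓ -1110 0-001✓ 0-011✓ 0-101✓ 0-110✓ 0-111✓ 00-01✓ 00-11✓ 000-1✓ 001-1✓ 0011-✓ 01-01✓ 01-10✓ 01-11✓ 010-0✓ 010-1✓ 0100-✓ 0101-✓ 011-1✓ 0111-✓ 1-000✓ 1-001✓ 1-101✓ 10-01✓ 100-0 1000-✓ 101-1✓ 11-01✓ 110-1✓ 1100-✓
Round 2: --001✓ --101✓ -0-01✓ -01-1 -1-01✓ -10-1 -100- 0--01✓ 0--11✓ 0-0-1✓ 0-1-1✓ 0-11- 00--1✓ 01--1✓ 01-1- 010-- 1--01✓ 1-00-
Round 3: ---01 0---1
PIs = {---01, -01-1, -10-1, -100-, -1110, 0---1, 0-11-, 01-1-, 010--, 1-00-, 100-0}

-01-1, -10-1, -100-, -1110, 0-11-, 01-1-, 010--, 1-00-, 100-0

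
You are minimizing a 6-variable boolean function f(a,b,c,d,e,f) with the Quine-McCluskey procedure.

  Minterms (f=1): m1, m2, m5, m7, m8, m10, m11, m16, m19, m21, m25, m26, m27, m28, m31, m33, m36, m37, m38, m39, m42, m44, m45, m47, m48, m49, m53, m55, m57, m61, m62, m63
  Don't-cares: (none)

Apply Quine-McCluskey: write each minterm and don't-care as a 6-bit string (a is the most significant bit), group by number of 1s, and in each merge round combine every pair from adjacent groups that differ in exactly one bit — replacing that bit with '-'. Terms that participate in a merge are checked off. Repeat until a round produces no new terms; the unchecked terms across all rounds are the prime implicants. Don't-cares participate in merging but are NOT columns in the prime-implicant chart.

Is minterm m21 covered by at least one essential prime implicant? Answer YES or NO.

YES

size-2^0 implicants → 000001(✓)  000010(✓)  000101(✓)  000111(✓)  001000(✓)  001010(✓)  001011(✓)  010000(✓)  010011(✓)  010101(✓)  011001(✓)  011010(✓)  011011(✓)  011100  011111(✓)  100001(✓)  100100(✓)  100101(✓)  100110(✓)  100111(✓)  101010(✓)  101100(✓)  101101(✓)  101111(✓)  110000(✓)  110001(✓)  110101(✓)  110111(✓)  111001(✓)  111101(✓)  111110(✓)  111111(✓)
size-2^1 implicants → -00001(✓)  -00101(✓)  -00111(✓)  -01010  -10000  -10101(✓)  -11001  -11111  0-0101(✓)  0-1010(✓)  0-1011(✓)  00-010  000-01(✓)  0001-1(✓)  0010-0  00101-(✓)  01-011  011-11  0110-1  01101-(✓)  1-0001(✓)  1-0101(✓)  1-0111(✓)  1-1101(✓)  1-1111(✓)  10-100(✓)  10-101(✓)  10-111(✓)  100-01(✓)  1001-0(✓)  1001-1(✓)  10010-(✓)  10011-(✓)  1011-1(✓)  10110-(✓)  11-001(✓)  11-101(✓)  11-111(✓)  110-01(✓)  11000-  1101-1(✓)  111-01(✓)  1111-1(✓)  11111-
size-2^2 implicants → --0101  -00-01  -001-1  0-101-  1--101(✓)  1--111(✓)  1-0-01  1-01-1(✓)  1-11-1(✓)  10-1-1(✓)  10-10-  1001--  11--01  11-1-1(✓)
size-2^3 implicants → 1--1-1
Unchecked terms (primes): --0101, -00-01, -001-1, -01010, -10000, -11001, -11111, 0-101-, 00-010, 0010-0, 01-011, 011-11, 0110-1, 011100, 1--1-1, 1-0-01, 10-10-, 1001--, 11--01, 11000-, 11111-
Minterm coverage:
  m1 ⊆ -00-01 [E]
  m2 ⊆ 00-010 [E]
  m5 ⊆ --0101,-00-01,-001-1
  m7 ⊆ -001-1 [E]
  m8 ⊆ 0010-0 [E]
  m10 ⊆ -01010,0-101-,00-010,0010-0
  m11 ⊆ 0-101- [E]
  m16 ⊆ -10000 [E]
  m19 ⊆ 01-011 [E]
  m21 ⊆ --0101 [E]
  m25 ⊆ -11001,0110-1
  m26 ⊆ 0-101- [E]
  m27 ⊆ 0-101-,01-011,011-11,0110-1
  m28 ⊆ 011100 [E]
  m31 ⊆ -11111,011-11
  m33 ⊆ -00-01,1-0-01
  m36 ⊆ 10-10-,1001--
  m37 ⊆ --0101,-00-01,-001-1,1--1-1,1-0-01,10-10-,1001--
  m38 ⊆ 1001-- [E]
  m39 ⊆ -001-1,1--1-1,1001--
  m42 ⊆ -01010 [E]
  m44 ⊆ 10-10- [E]
  m45 ⊆ 1--1-1,10-10-
  m47 ⊆ 1--1-1 [E]
  m48 ⊆ -10000,11000-
  m49 ⊆ 1-0-01,11--01,11000-
  m53 ⊆ --0101,1--1-1,1-0-01,11--01
  m55 ⊆ 1--1-1 [E]
  m57 ⊆ -11001,11--01
  m61 ⊆ 1--1-1,11--01
  m62 ⊆ 11111- [E]
  m63 ⊆ -11111,1--1-1,11111-
E = {--0101, -00-01, -001-1, -01010, -10000, 0-101-, 00-010, 0010-0, 01-011, 011100, 1--1-1, 10-10-, 1001--, 11111-}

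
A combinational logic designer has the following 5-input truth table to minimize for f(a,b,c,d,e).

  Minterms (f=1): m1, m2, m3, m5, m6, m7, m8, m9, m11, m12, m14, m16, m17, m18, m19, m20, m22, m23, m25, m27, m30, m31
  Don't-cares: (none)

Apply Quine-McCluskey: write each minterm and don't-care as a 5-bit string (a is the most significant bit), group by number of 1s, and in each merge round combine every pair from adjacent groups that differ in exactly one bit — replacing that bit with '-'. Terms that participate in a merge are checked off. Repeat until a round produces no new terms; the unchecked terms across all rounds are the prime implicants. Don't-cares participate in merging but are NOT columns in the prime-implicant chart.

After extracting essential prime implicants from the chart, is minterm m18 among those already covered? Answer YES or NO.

YES

size-2^0 implicants → 00001(✓)  00010(✓)  00011(✓)  00101(✓)  00110(✓)  00111(✓)  01000(✓)  01001(✓)  01011(✓)  01100(✓)  01110(✓)  10000(✓)  10001(✓)  10010(✓)  10011(✓)  10100(✓)  10110(✓)  10111(✓)  11001(✓)  11011(✓)  11110(✓)  11111(✓)
size-2^1 implicants → -0001(✓)  -0010(✓)  -0011(✓)  -0110(✓)  -0111(✓)  -1001(✓)  -1011(✓)  -1110(✓)  0-001(✓)  0-011(✓)  0-110(✓)  00-01(✓)  00-10(✓)  00-11(✓)  000-1(✓)  0001-(✓)  001-1(✓)  0011-(✓)  01-00  010-1(✓)  0100-  011-0  1-001(✓)  1-011(✓)  1-110(✓)  1-111(✓)  10-00(✓)  10-10(✓)  10-11(✓)  100-0(✓)  100-1(✓)  1000-(✓)  1001-(✓)  101-0(✓)  1011-(✓)  11-11(✓)  110-1(✓)  1111-(✓)
size-2^2 implicants → --001(✓)  --011(✓)  --110  -0-10(✓)  -0-11(✓)  -00-1(✓)  -001-(✓)  -011-(✓)  -10-1(✓)  0-0-1(✓)  00--1  00-1-(✓)  1--11  1-0-1(✓)  1-11-  10--0  10-1-(✓)  100--
size-2^3 implicants → --0-1  -0-1-
Unchecked terms (primes): --0-1, --110, -0-1-, 00--1, 01-00, 0100-, 011-0, 1--11, 1-11-, 10--0, 100--
Minterm coverage:
  m1 ⊆ --0-1,00--1
  m2 ⊆ -0-1- [E]
  m3 ⊆ --0-1,-0-1-,00--1
  m5 ⊆ 00--1 [E]
  m6 ⊆ --110,-0-1-
  m7 ⊆ -0-1-,00--1
  m8 ⊆ 01-00,0100-
  m9 ⊆ --0-1,0100-
  m11 ⊆ --0-1 [E]
  m12 ⊆ 01-00,011-0
  m14 ⊆ --110,011-0
  m16 ⊆ 10--0,100--
  m17 ⊆ --0-1,100--
  m18 ⊆ -0-1-,10--0,100--
  m19 ⊆ --0-1,-0-1-,1--11,100--
  m20 ⊆ 10--0 [E]
  m22 ⊆ --110,-0-1-,1-11-,10--0
  m23 ⊆ -0-1-,1--11,1-11-
  m25 ⊆ --0-1 [E]
  m27 ⊆ --0-1,1--11
  m30 ⊆ --110,1-11-
  m31 ⊆ 1--11,1-11-
E = {--0-1, -0-1-, 00--1, 10--0}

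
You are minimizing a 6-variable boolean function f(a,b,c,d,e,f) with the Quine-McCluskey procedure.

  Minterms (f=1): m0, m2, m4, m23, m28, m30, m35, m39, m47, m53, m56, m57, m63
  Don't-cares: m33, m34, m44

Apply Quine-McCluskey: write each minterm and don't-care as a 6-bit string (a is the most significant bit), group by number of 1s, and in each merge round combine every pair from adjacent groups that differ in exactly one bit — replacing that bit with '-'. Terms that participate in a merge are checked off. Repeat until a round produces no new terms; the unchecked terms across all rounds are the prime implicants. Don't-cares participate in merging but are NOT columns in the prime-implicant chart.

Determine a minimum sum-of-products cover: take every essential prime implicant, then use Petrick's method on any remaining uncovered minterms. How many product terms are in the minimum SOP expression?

8

size-2^0 implicants → 000000(✓)  000010(✓)  000100(✓)  010111  011100(✓)  011110(✓)  100001(✓)  100010(✓)  100011(✓)  100111(✓)  101100  101111(✓)  110101  111000(✓)  111001(✓)  111111(✓)
size-2^1 implicants → -00010  000-00  0000-0  0111-0  1-1111  10-111  100-11  1000-1  10001-  11100-
Unchecked terms (primes): -00010, 000-00, 0000-0, 010111, 0111-0, 1-1111, 10-111, 100-11, 1000-1, 10001-, 101100, 110101, 11100-
Minterm coverage:
  m0 ⊆ 000-00,0000-0
  m2 ⊆ -00010,0000-0
  m4 ⊆ 000-00 [E]
  m23 ⊆ 010111 [E]
  m28 ⊆ 0111-0 [E]
  m30 ⊆ 0111-0 [E]
  m35 ⊆ 100-11,1000-1,10001-
  m39 ⊆ 10-111,100-11
  m47 ⊆ 1-1111,10-111
  m53 ⊆ 110101 [E]
  m56 ⊆ 11100- [E]
  m57 ⊆ 11100- [E]
  m63 ⊆ 1-1111 [E]
E = {000-00, 010111, 0111-0, 1-1111, 110101, 11100-}
Petrick residual → -00010, 100-11
Cover = b'c'd'ef' + a'b'c'e'f' + a'bc'def + a'bcdf' + acdef + ab'c'ef + abc'de'f + abcd'e'  |cover|=8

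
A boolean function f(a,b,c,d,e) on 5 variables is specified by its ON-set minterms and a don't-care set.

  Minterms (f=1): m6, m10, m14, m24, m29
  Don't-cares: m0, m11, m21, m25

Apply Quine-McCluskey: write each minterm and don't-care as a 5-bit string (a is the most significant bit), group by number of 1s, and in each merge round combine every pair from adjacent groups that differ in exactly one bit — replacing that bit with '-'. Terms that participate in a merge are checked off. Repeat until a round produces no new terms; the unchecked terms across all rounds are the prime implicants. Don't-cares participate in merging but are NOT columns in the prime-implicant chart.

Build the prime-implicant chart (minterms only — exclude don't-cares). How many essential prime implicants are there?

2

Round 0: 00000 00110✓ 01010✓ 01011✓ 01110✓ 10101✓ 11000✓ 11001✓ 11101✓
Round 1: 0-110 01-10 0101- 1-101 11-01 1100-
PIs = {0-110, 00000, 01-10, 0101-, 1-101, 11-01, 1100-}
Coverage chart:
  m6: 0-110 ←essential
  m10: 01-10,0101-
  m14: 0-110,01-10
  m24: 1100- ←essential
  m29: 1-101,11-01
Essential: 0-110, 1100-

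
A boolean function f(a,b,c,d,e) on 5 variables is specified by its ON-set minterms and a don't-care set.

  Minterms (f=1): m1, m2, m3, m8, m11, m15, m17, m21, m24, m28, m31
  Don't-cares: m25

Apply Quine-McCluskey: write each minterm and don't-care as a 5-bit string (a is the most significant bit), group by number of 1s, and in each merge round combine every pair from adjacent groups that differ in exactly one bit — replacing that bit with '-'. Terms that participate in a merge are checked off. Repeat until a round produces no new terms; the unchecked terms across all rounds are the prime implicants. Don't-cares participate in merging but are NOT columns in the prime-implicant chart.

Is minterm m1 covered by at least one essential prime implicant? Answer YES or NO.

Round 0: 00001✓ 00010✓ 00011✓ 01000✓ 01011✓ 01111✓ 10001✓ 10101✓ 11000✓ 11001✓ 11100✓ 11111✓
Round 1: -0001 -1000 -1111 0-011 000-1 0001- 01-11 1-001 10-01 11-00 1100-
PIs = {-0001, -1000, -1111, 0-011, 000-1, 0001-, 01-11, 1-001, 10-01, 11-00, 1100-}
Coverage chart:
  m1: -0001,000-1
  m2: 0001- ←essential
  m3: 0-011,000-1,0001-
  m8: -1000 ←essential
  m11: 0-011,01-11
  m15: -1111,01-11
  m17: -0001,1-001,10-01
  m21: 10-01 ←essential
  m24: -1000,11-00,1100-
  m28: 11-00 ←essential
  m31: -1111 ←essential
Essential: -1000, -1111, 0001-, 10-01, 11-00

NO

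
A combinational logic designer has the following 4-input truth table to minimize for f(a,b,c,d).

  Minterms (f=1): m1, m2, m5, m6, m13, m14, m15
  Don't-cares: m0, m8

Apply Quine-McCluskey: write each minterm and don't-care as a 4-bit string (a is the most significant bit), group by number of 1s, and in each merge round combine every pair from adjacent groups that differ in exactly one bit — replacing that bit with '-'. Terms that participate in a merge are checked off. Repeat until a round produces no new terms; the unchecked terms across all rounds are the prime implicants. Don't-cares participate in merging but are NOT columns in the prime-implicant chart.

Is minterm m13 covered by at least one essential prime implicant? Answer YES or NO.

NO

[col 0] 0000*, 0001*, 0010*, 0101*, 0110*, 1000*, 1101*, 1110*, 1111*
[col 1] -000, -101, -110, 0-01, 0-10, 00-0, 000-, 11-1, 111-
Prime implicants: -000, -101, -110, 0-01, 0-10, 00-0, 000-, 11-1, 111-
PI chart (minterm → PIs covering it):
  1 | 0-01,000-
  2 | 0-10,00-0
  5 | -101,0-01
  6 | -110,0-10
  13 | -101,11-1
  14 | -110,111-
  15 | 11-1,111-
(no essential prime implicants)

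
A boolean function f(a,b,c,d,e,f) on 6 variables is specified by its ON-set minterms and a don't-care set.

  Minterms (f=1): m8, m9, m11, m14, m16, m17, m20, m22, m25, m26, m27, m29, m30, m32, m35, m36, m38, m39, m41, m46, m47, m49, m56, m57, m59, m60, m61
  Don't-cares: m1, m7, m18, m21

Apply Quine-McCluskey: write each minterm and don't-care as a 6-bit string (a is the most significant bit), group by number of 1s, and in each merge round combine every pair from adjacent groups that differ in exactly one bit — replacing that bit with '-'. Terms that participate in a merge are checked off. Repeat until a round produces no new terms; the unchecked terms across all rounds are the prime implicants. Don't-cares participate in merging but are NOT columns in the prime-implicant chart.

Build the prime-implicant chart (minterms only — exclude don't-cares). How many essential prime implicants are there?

size-2^0 implicants → 000001(✓)  000111(✓)  001000(✓)  001001(✓)  001011(✓)  001110(✓)  010000(✓)  010001(✓)  010010(✓)  010100(✓)  010101(✓)  010110(✓)  011001(✓)  011010(✓)  011011(✓)  011101(✓)  011110(✓)  100000(✓)  100011(✓)  100100(✓)  100110(✓)  100111(✓)  101001(✓)  101110(✓)  101111(✓)  110001(✓)  111000(✓)  111001(✓)  111011(✓)  111100(✓)  111101(✓)
size-2^1 implicants → -00111  -01001(✓)  -01110  -10001(✓)  -11001(✓)  -11011(✓)  -11101(✓)  0-0001(✓)  0-1001(✓)  0-1011(✓)  0-1110  00-001(✓)  0010-1(✓)  00100-  01-001(✓)  01-010(✓)  01-101(✓)  01-110(✓)  010-00(✓)  010-01(✓)  010-10(✓)  0100-0(✓)  01000-(✓)  0101-0(✓)  01010-(✓)  011-01(✓)  011-10(✓)  0110-1(✓)  01101-  1-1001(✓)  10-110(✓)  10-111(✓)  100-00  100-11  1001-0  10011-(✓)  10111-(✓)  11-001(✓)  111-00(✓)  111-01(✓)  1110-1(✓)  11100-(✓)  11110-(✓)
size-2^2 implicants → --1001  -1-001  -11-01  -110-1  0--001  0-10-1  01--01  01--10  010--0  010-0-  10-11-  111-0-
Unchecked terms (primes): --1001, -00111, -01110, -1-001, -11-01, -110-1, 0--001, 0-10-1, 0-1110, 00100-, 01--01, 01--10, 010--0, 010-0-, 01101-, 10-11-, 100-00, 100-11, 1001-0, 111-0-
Minterm coverage:
  m8 ⊆ 00100- [E]
  m9 ⊆ --1001,0--001,0-10-1,00100-
  m11 ⊆ 0-10-1 [E]
  m14 ⊆ -01110,0-1110
  m16 ⊆ 010--0,010-0-
  m17 ⊆ -1-001,0--001,01--01,010-0-
  m20 ⊆ 010--0,010-0-
  m22 ⊆ 01--10,010--0
  m25 ⊆ --1001,-1-001,-11-01,-110-1,0--001,0-10-1,01--01
  m26 ⊆ 01--10,01101-
  m27 ⊆ -110-1,0-10-1,01101-
  m29 ⊆ -11-01,01--01
  m30 ⊆ 0-1110,01--10
  m32 ⊆ 100-00 [E]
  m35 ⊆ 100-11 [E]
  m36 ⊆ 100-00,1001-0
  m38 ⊆ 10-11-,1001-0
  m39 ⊆ -00111,10-11-,100-11
  m41 ⊆ --1001 [E]
  m46 ⊆ -01110,10-11-
  m47 ⊆ 10-11- [E]
  m49 ⊆ -1-001 [E]
  m56 ⊆ 111-0- [E]
  m57 ⊆ --1001,-1-001,-11-01,-110-1,111-0-
  m59 ⊆ -110-1 [E]
  m60 ⊆ 111-0- [E]
  m61 ⊆ -11-01,111-0-
E = {--1001, -1-001, -110-1, 0-10-1, 00100-, 10-11-, 100-00, 100-11, 111-0-}

9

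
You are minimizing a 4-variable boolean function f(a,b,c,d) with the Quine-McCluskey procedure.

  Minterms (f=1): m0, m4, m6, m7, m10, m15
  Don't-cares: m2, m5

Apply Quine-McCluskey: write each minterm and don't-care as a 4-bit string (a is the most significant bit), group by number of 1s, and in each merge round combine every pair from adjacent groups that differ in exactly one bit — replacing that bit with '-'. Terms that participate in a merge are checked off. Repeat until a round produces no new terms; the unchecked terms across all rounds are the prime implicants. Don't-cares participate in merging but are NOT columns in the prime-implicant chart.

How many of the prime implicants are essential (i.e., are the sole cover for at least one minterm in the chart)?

Round 0: 0000✓ 0010✓ 0100✓ 0101✓ 0110✓ 0111✓ 1010✓ 1111✓
Round 1: -010 -111 0-00✓ 0-10✓ 00-0✓ 01-0✓ 01-1✓ 010-✓ 011-✓
Round 2: 0--0 01--
PIs = {-010, -111, 0--0, 01--}
Coverage chart:
  m0: 0--0 ←essential
  m4: 0--0,01--
  m6: 0--0,01--
  m7: -111,01--
  m10: -010 ←essential
  m15: -111 ←essential
Essential: -010, -111, 0--0

3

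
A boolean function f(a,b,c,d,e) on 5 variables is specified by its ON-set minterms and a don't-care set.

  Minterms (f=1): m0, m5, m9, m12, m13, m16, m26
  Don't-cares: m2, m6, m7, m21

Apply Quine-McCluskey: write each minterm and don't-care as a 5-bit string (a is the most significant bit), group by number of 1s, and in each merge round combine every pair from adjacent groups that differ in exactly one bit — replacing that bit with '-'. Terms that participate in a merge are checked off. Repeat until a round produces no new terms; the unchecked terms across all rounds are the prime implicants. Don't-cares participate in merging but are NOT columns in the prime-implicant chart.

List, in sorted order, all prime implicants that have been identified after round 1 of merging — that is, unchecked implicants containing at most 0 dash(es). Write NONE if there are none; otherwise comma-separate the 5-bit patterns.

size-2^0 implicants → 00000(✓)  00010(✓)  00101(✓)  00110(✓)  00111(✓)  01001(✓)  01100(✓)  01101(✓)  10000(✓)  10101(✓)  11010
size-2^1 implicants → -0000  -0101  0-101  00-10  000-0  001-1  0011-  01-01  0110-
Unchecked terms (primes): -0000, -0101, 0-101, 00-10, 000-0, 001-1, 0011-, 01-01, 0110-, 11010

11010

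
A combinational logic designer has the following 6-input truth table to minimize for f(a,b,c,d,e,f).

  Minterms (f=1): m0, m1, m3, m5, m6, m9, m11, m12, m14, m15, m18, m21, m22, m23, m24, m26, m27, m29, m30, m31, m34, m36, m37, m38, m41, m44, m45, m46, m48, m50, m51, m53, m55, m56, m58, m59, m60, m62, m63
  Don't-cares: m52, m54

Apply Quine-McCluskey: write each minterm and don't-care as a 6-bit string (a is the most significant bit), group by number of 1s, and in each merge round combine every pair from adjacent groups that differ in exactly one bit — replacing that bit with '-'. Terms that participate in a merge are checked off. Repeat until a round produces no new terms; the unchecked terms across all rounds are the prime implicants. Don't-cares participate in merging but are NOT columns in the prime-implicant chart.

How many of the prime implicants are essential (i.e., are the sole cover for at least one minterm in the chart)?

[col 0] 000000*, 000001*, 000011*, 000101*, 000110*, 001001*, 001011*, 001100*, 001110*, 001111*, 010010*, 010101*, 010110*, 010111*, 011000*, 011010*, 011011*, 011101*, 011110*, 011111*, 100010*, 100100*, 100101*, 100110*, 101001*, 101100*, 101101*, 101110*, 110000*, 110010*, 110011*, 110100*, 110101*, 110110*, 110111*, 111000*, 111010*, 111011*, 111100*, 111110*, 111111*
[col 1] -00101*, -00110*, -01001, -01100*, -01110*, -10010*, -10101*, -10110*, -10111*, -11000*, -11010*, -11011*, -11110*, -11111*, 0-0101*, 0-0110*, 0-1011*, 0-1110*, 0-1111*, 00-001*, 00-011*, 00-110*, 000-01, 0000-1*, 00000-, 001-11*, 0010-1*, 0011-0*, 00111-*, 01-010*, 01-101*, 01-110*, 01-111*, 010-10*, 0101-1*, 01011-*, 011-10*, 011-11*, 0110-0*, 01101-*, 0111-1*, 01111-*, 1-0010*, 1-0100*, 1-0101*, 1-0110*, 1-1100*, 1-1110*, 10-100*, 10-101*, 10-110*, 100-10*, 1001-0*, 10010-*, 101-01, 1011-0*, 10110-*, 11-000*, 11-010*, 11-011*, 11-100*, 11-110*, 11-111*, 110-00*, 110-10*, 110-11*, 1100-0*, 11001-*, 1101-0*, 1101-1*, 11010-*, 11011-*, 111-00*, 111-10*, 111-11*, 1110-0*, 11101-*, 1111-0*, 11111-*
[col 2] --0101, --0110*, --1110*, -0-110*, -011-0, -1-010*, -1-110*, -1-111*, -10-10*, -101-1, -1011-*, -11-10*, -11-11*, -110-0, -1101-*, -1111-*, 0--110*, 0-1-11, 0-111-, 00-0-1, 01--10*, 01-1-1, 01-11-*, 011-1-*, 1--100*, 1--110*, 1-0-10, 1-01-0*, 1-010-, 1-11-0*, 10-1-0*, 10-10-, 11--00*, 11--10*, 11--11*, 11-0-0*, 11-01-*, 11-1-0*, 11-11-*, 110--0*, 110-1-*, 1101--, 111--0*, 111-1-*
[col 3] ---110, -1--10, -1-11-, -11-1-, 1--1-0, 11---0, 11--1-
Prime implicants: ---110, --0101, -01001, -011-0, -1--10, -1-11-, -101-1, -11-1-, -110-0, 0-1-11, 0-111-, 00-0-1, 000-01, 00000-, 01-1-1, 1--1-0, 1-0-10, 1-010-, 10-10-, 101-01, 11---0, 11--1-, 1101--
PI chart (minterm → PIs covering it):
  0 | 00000-  (sole → essential)
  1 | 00-0-1,000-01,00000-
  3 | 00-0-1  (sole → essential)
  5 | --0101,000-01
  6 | ---110  (sole → essential)
  9 | -01001,00-0-1
  11 | 0-1-11,00-0-1
  12 | -011-0  (sole → essential)
  14 | ---110,-011-0,0-111-
  15 | 0-1-11,0-111-
  18 | -1--10  (sole → essential)
  21 | --0101,-101-1,01-1-1
  22 | ---110,-1--10,-1-11-
  23 | -1-11-,-101-1,01-1-1
  24 | -110-0  (sole → essential)
  26 | -1--10,-11-1-,-110-0
  27 | -11-1-,0-1-11
  29 | 01-1-1  (sole → essential)
  30 | ---110,-1--10,-1-11-,-11-1-,0-111-
  31 | -1-11-,-11-1-,0-1-11,0-111-,01-1-1
  34 | 1-0-10  (sole → essential)
  36 | 1--1-0,1-010-,10-10-
  37 | --0101,1-010-,10-10-
  38 | ---110,1--1-0,1-0-10
  41 | -01001,101-01
  44 | -011-0,1--1-0,10-10-
  45 | 10-10-,101-01
  46 | ---110,-011-0,1--1-0
  48 | 11---0  (sole → essential)
  50 | -1--10,1-0-10,11---0,11--1-
  51 | 11--1-  (sole → essential)
  53 | --0101,-101-1,1-010-,1101--
  55 | -1-11-,-101-1,11--1-,1101--
  56 | -110-0,11---0
  58 | -1--10,-11-1-,-110-0,11---0,11--1-
  59 | -11-1-,11--1-
  60 | 1--1-0,11---0
  62 | ---110,-1--10,-1-11-,-11-1-,1--1-0,11---0,11--1-
  63 | -1-11-,-11-1-,11--1-
Essential prime implicants: ---110, -011-0, -1--10, -110-0, 00-0-1, 00000-, 01-1-1, 1-0-10, 11---0, 11--1-

10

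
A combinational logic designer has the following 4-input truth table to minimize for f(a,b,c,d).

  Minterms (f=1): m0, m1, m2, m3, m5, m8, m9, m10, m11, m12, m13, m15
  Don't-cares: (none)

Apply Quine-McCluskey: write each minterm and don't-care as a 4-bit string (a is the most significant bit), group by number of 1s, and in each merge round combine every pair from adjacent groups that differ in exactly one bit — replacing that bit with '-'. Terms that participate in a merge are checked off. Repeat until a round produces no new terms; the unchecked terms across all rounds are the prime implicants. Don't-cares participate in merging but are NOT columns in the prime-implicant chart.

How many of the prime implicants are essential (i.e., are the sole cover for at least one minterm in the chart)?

Round 0: 0000✓ 0001✓ 0010✓ 0011✓ 0101✓ 1000✓ 1001✓ 1010✓ 1011✓ 1100✓ 1101✓ 1111✓
Round 1: -000✓ -001✓ -010✓ -011✓ -101✓ 0-01✓ 00-0✓ 00-1✓ 000-✓ 001-✓ 1-00✓ 1-01✓ 1-11✓ 10-0✓ 10-1✓ 100-✓ 101-✓ 11-1✓ 110-✓
Round 2: --01 -0-0✓ -0-1✓ -00-✓ -01-✓ 00--✓ 1--1 1-0- 10--✓
Round 3: -0--
PIs = {--01, -0--, 1--1, 1-0-}
Coverage chart:
  m0: -0-- ←essential
  m1: --01,-0--
  m2: -0-- ←essential
  m3: -0-- ←essential
  m5: --01 ←essential
  m8: -0--,1-0-
  m9: --01,-0--,1--1,1-0-
  m10: -0-- ←essential
  m11: -0--,1--1
  m12: 1-0- ←essential
  m13: --01,1--1,1-0-
  m15: 1--1 ←essential
Essential: --01, -0--, 1--1, 1-0-

4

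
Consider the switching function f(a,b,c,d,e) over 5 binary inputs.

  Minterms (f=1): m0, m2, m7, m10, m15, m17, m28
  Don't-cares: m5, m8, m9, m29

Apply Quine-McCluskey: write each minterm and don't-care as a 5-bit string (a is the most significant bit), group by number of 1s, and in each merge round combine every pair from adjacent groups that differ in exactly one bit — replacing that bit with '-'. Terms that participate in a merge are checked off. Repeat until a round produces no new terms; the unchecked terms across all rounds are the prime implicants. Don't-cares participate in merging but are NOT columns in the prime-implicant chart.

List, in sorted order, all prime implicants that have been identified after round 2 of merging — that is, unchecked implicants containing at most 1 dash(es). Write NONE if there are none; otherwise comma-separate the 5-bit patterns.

0-111, 001-1, 0100-, 10001, 1110-

[col 0] 00000*, 00010*, 00101*, 00111*, 01000*, 01001*, 01010*, 01111*, 10001, 11100*, 11101*
[col 1] 0-000*, 0-010*, 0-111, 000-0*, 001-1, 010-0*, 0100-, 1110-
[col 2] 0-0-0
Prime implicants: 0-0-0, 0-111, 001-1, 0100-, 10001, 1110-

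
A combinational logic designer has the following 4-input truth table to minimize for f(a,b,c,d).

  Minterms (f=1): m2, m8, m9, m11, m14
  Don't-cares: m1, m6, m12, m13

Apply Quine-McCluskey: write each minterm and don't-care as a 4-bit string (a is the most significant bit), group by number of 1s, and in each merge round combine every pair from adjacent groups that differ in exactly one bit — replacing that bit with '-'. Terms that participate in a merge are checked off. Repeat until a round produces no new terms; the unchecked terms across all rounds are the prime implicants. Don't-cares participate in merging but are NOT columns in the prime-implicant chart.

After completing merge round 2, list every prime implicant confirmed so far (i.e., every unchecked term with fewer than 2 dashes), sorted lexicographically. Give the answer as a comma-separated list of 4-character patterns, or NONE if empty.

-001, -110, 0-10, 10-1, 11-0

[col 0] 0001*, 0010*, 0110*, 1000*, 1001*, 1011*, 1100*, 1101*, 1110*
[col 1] -001, -110, 0-10, 1-00*, 1-01*, 10-1, 100-*, 11-0, 110-*
[col 2] 1-0-
Prime implicants: -001, -110, 0-10, 1-0-, 10-1, 11-0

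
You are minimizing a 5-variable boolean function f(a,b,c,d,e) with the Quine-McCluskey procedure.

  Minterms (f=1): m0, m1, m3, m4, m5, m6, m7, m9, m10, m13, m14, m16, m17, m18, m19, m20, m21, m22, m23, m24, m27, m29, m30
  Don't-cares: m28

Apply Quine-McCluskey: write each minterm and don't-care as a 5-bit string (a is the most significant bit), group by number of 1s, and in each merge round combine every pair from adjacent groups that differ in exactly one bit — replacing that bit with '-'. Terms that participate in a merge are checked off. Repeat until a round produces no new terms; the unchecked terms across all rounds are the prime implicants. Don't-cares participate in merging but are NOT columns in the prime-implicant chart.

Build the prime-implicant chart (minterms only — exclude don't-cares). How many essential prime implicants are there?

[col 0] 00000*, 00001*, 00011*, 00100*, 00101*, 00110*, 00111*, 01001*, 01010*, 01101*, 01110*, 10000*, 10001*, 10010*, 10011*, 10100*, 10101*, 10110*, 10111*, 11000*, 11011*, 11100*, 11101*, 11110*
[col 1] -0000*, -0001*, -0011*, -0100*, -0101*, -0110*, -0111*, -1101*, -1110*, 0-001*, 0-101*, 0-110*, 00-00*, 00-01*, 00-11*, 000-1*, 0000-*, 001-0*, 001-1*, 0010-*, 0011-*, 01-01*, 01-10, 1-000*, 1-011, 1-100*, 1-101*, 1-110*, 10-00*, 10-01*, 10-10*, 10-11*, 100-0*, 100-1*, 1000-*, 1001-*, 101-0*, 101-1*, 1010-*, 1011-*, 11-00*, 111-0*, 1110-*
[col 2] --101, --110, -0-00*, -0-01*, -0-11*, -00-1*, -000-*, -01-0*, -01-1*, -010-*, -011-*, 0--01, 00--1*, 00-0-*, 001--*, 1--00, 1-1-0, 1-10-, 10--0*, 10--1*, 10-0-*, 10-1-*, 100--*, 101--*
[col 3] -0--1, -0-0-, -01--, 10---
Prime implicants: --101, --110, -0--1, -0-0-, -01--, 0--01, 01-10, 1--00, 1-011, 1-1-0, 1-10-, 10---
PI chart (minterm → PIs covering it):
  0 | -0-0-  (sole → essential)
  1 | -0--1,-0-0-,0--01
  3 | -0--1  (sole → essential)
  4 | -0-0-,-01--
  5 | --101,-0--1,-0-0-,-01--,0--01
  6 | --110,-01--
  7 | -0--1,-01--
  9 | 0--01  (sole → essential)
  10 | 01-10  (sole → essential)
  13 | --101,0--01
  14 | --110,01-10
  16 | -0-0-,1--00,10---
  17 | -0--1,-0-0-,10---
  18 | 10---  (sole → essential)
  19 | -0--1,1-011,10---
  20 | -0-0-,-01--,1--00,1-1-0,1-10-,10---
  21 | --101,-0--1,-0-0-,-01--,1-10-,10---
  22 | --110,-01--,1-1-0,10---
  23 | -0--1,-01--,10---
  24 | 1--00  (sole → essential)
  27 | 1-011  (sole → essential)
  29 | --101,1-10-
  30 | --110,1-1-0
Essential prime implicants: -0--1, -0-0-, 0--01, 01-10, 1--00, 1-011, 10---

7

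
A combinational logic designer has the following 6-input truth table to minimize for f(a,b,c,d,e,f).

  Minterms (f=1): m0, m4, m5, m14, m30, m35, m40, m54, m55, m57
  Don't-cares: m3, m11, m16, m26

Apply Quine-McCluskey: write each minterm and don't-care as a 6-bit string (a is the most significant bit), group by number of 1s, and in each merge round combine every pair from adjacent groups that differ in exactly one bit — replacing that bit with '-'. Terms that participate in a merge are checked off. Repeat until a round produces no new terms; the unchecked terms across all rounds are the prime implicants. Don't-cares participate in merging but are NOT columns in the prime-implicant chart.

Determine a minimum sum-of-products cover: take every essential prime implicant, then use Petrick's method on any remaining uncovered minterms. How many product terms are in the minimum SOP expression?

7

size-2^0 implicants → 000000(✓)  000011(✓)  000100(✓)  000101(✓)  001011(✓)  001110(✓)  010000(✓)  011010(✓)  011110(✓)  100011(✓)  101000  110110(✓)  110111(✓)  111001
size-2^1 implicants → -00011  0-0000  0-1110  00-011  000-00  00010-  011-10  11011-
Unchecked terms (primes): -00011, 0-0000, 0-1110, 00-011, 000-00, 00010-, 011-10, 101000, 11011-, 111001
Minterm coverage:
  m0 ⊆ 0-0000,000-00
  m4 ⊆ 000-00,00010-
  m5 ⊆ 00010- [E]
  m14 ⊆ 0-1110 [E]
  m30 ⊆ 0-1110,011-10
  m35 ⊆ -00011 [E]
  m40 ⊆ 101000 [E]
  m54 ⊆ 11011- [E]
  m55 ⊆ 11011- [E]
  m57 ⊆ 111001 [E]
E = {-00011, 0-1110, 00010-, 101000, 11011-, 111001}
Petrick residual → 0-0000
Cover = b'c'd'ef + a'c'd'e'f' + a'cdef' + a'b'c'de' + ab'cd'e'f' + abc'de + abcd'e'f  |cover|=7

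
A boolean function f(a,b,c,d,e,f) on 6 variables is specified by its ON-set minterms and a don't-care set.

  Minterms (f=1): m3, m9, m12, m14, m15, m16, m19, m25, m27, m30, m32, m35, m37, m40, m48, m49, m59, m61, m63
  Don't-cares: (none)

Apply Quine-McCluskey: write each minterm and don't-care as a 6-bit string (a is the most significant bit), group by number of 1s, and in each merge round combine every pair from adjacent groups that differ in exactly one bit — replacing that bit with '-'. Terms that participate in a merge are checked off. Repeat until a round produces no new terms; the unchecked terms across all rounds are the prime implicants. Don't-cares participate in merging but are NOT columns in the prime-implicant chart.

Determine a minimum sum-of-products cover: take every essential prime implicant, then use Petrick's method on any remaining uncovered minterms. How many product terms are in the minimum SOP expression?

Round 0: 000011✓ 001001✓ 001100✓ 001110✓ 001111✓ 010000✓ 010011✓ 011001✓ 011011✓ 011110✓ 100000✓ 100011✓ 100101 101000✓ 110000✓ 110001✓ 111011✓ 111101✓ 111111✓
Round 1: -00011 -10000 -11011 0-0011 0-1001 0-1110 0011-0 00111- 01-011 0110-1 1-0000 10-000 11000- 111-11 1111-1
PIs = {-00011, -10000, -11011, 0-0011, 0-1001, 0-1110, 0011-0, 00111-, 01-011, 0110-1, 1-0000, 10-000, 100101, 11000-, 111-11, 1111-1}
Coverage chart:
  m3: -00011,0-0011
  m9: 0-1001 ←essential
  m12: 0011-0 ←essential
  m14: 0-1110,0011-0,00111-
  m15: 00111- ←essential
  m16: -10000 ←essential
  m19: 0-0011,01-011
  m25: 0-1001,0110-1
  m27: -11011,01-011,0110-1
  m30: 0-1110 ←essential
  m32: 1-0000,10-000
  m35: -00011 ←essential
  m37: 100101 ←essential
  m40: 10-000 ←essential
  m48: -10000,1-0000,11000-
  m49: 11000- ←essential
  m59: -11011,111-11
  m61: 1111-1 ←essential
  m63: 111-11,1111-1
Essential: -00011, -10000, 0-1001, 0-1110, 0011-0, 00111-, 10-000, 100101, 11000-, 1111-1
Petrick residual → -11011, 0-0011
Min cover (12 terms): b'c'd'ef + bc'd'e'f' + bcd'ef + a'c'd'ef + a'cd'e'f + a'cdef' + a'b'cdf' + a'b'cde + ab'd'e'f' + ab'c'de'f + abc'd'e' + abcdf

12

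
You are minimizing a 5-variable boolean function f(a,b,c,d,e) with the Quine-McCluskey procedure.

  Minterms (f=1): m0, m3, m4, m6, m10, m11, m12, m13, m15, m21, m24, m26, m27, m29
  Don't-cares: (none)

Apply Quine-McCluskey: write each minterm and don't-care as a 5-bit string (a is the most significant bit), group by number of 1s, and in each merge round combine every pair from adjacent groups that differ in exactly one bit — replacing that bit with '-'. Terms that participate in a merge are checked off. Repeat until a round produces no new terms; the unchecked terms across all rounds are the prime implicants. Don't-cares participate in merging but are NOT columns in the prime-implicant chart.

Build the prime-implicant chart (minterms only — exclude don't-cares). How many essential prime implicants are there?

[col 0] 00000*, 00011*, 00100*, 00110*, 01010*, 01011*, 01100*, 01101*, 01111*, 10101*, 11000*, 11010*, 11011*, 11101*
[col 1] -1010*, -1011*, -1101, 0-011, 0-100, 00-00, 001-0, 01-11, 0101-*, 011-1, 0110-, 1-101, 110-0, 1101-*
[col 2] -101-
Prime implicants: -101-, -1101, 0-011, 0-100, 00-00, 001-0, 01-11, 011-1, 0110-, 1-101, 110-0
PI chart (minterm → PIs covering it):
  0 | 00-00  (sole → essential)
  3 | 0-011  (sole → essential)
  4 | 0-100,00-00,001-0
  6 | 001-0  (sole → essential)
  10 | -101-  (sole → essential)
  11 | -101-,0-011,01-11
  12 | 0-100,0110-
  13 | -1101,011-1,0110-
  15 | 01-11,011-1
  21 | 1-101  (sole → essential)
  24 | 110-0  (sole → essential)
  26 | -101-,110-0
  27 | -101-  (sole → essential)
  29 | -1101,1-101
Essential prime implicants: -101-, 0-011, 00-00, 001-0, 1-101, 110-0

6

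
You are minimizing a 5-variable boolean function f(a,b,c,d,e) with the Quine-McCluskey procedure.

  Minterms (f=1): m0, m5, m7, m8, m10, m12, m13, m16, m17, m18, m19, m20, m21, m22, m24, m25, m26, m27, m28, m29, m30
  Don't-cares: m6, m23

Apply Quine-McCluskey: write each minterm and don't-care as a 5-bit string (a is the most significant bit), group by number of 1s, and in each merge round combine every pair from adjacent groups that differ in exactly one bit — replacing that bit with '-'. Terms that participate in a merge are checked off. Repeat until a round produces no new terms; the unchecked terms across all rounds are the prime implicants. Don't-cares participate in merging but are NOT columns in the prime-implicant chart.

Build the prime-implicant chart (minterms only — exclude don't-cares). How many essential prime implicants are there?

[col 0] 00000*, 00101*, 00110*, 00111*, 01000*, 01010*, 01100*, 01101*, 10000*, 10001*, 10010*, 10011*, 10100*, 10101*, 10110*, 10111*, 11000*, 11001*, 11010*, 11011*, 11100*, 11101*, 11110*
[col 1] -0000*, -0101*, -0110*, -0111*, -1000*, -1010*, -1100*, -1101*, 0-000*, 0-101*, 001-1*, 0011-*, 01-00*, 010-0*, 0110-*, 1-000*, 1-001*, 1-010*, 1-011*, 1-100*, 1-101*, 1-110*, 10-00*, 10-01*, 10-10*, 10-11*, 100-0*, 100-1*, 1000-*, 1001-*, 101-0*, 101-1*, 1010-*, 1011-*, 11-00*, 11-01*, 11-10*, 110-0*, 110-1*, 1100-*, 1101-*, 111-0*, 1110-*
[col 2] --000, --101, -01-1, -011-, -1-00, -10-0, -110-, 1--00*, 1--01*, 1--10*, 1-0-0*, 1-0-1*, 1-00-*, 1-01-*, 1-1-0*, 1-10-*, 10--0*, 10--1*, 10-0-*, 10-1-*, 100--*, 101--*, 11--0*, 11-0-*, 110--*
[col 3] 1---0, 1--0-, 1-0--, 10---
Prime implicants: --000, --101, -01-1, -011-, -1-00, -10-0, -110-, 1---0, 1--0-, 1-0--, 10---
PI chart (minterm → PIs covering it):
  0 | --000  (sole → essential)
  5 | --101,-01-1
  7 | -01-1,-011-
  8 | --000,-1-00,-10-0
  10 | -10-0  (sole → essential)
  12 | -1-00,-110-
  13 | --101,-110-
  16 | --000,1---0,1--0-,1-0--,10---
  17 | 1--0-,1-0--,10---
  18 | 1---0,1-0--,10---
  19 | 1-0--,10---
  20 | 1---0,1--0-,10---
  21 | --101,-01-1,1--0-,10---
  22 | -011-,1---0,10---
  24 | --000,-1-00,-10-0,1---0,1--0-,1-0--
  25 | 1--0-,1-0--
  26 | -10-0,1---0,1-0--
  27 | 1-0--  (sole → essential)
  28 | -1-00,-110-,1---0,1--0-
  29 | --101,-110-,1--0-
  30 | 1---0  (sole → essential)
Essential prime implicants: --000, -10-0, 1---0, 1-0--

4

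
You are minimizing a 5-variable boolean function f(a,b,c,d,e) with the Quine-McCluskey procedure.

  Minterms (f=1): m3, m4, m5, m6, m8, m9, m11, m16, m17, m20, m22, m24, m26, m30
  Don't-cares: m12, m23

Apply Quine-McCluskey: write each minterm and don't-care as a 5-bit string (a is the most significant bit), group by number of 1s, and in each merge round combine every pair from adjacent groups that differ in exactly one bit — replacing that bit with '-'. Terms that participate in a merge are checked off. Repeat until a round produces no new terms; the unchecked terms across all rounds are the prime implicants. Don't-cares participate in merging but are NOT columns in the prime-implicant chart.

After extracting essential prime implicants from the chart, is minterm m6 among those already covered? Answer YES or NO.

Round 0: 00011✓ 00100✓ 00101✓ 00110✓ 01000✓ 01001✓ 01011✓ 01100✓ 10000✓ 10001✓ 10100✓ 10110✓ 10111✓ 11000✓ 11010✓ 11110✓
Round 1: -0100✓ -0110✓ -1000 0-011 0-100 001-0✓ 0010- 01-00 010-1 0100- 1-000 1-110 10-00 1000- 101-0✓ 1011- 11-10 110-0
Round 2: -01-0
PIs = {-01-0, -1000, 0-011, 0-100, 0010-, 01-00, 010-1, 0100-, 1-000, 1-110, 10-00, 1000-, 1011-, 11-10, 110-0}
Coverage chart:
  m3: 0-011 ←essential
  m4: -01-0,0-100,0010-
  m5: 0010- ←essential
  m6: -01-0 ←essential
  m8: -1000,01-00,0100-
  m9: 010-1,0100-
  m11: 0-011,010-1
  m16: 1-000,10-00,1000-
  m17: 1000- ←essential
  m20: -01-0,10-00
  m22: -01-0,1-110,1011-
  m24: -1000,1-000,110-0
  m26: 11-10,110-0
  m30: 1-110,11-10
Essential: -01-0, 0-011, 0010-, 1000-

YES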